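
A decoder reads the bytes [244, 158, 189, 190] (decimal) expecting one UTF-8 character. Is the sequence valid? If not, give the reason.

invalid (encodes a value above U+10FFFF)

Leading byte 0xF4 = 11110100 → 4-byte form.
Payload = 0x11EF7E, which exceeds U+10FFFF, the maximum Unicode code point. (Leading bytes F5–FF, or F4 followed by ≥ 0x90, are invalid.)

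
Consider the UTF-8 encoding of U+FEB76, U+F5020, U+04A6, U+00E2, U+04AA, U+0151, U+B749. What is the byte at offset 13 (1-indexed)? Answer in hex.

0xD2

1-indexed offset 13 is 0-indexed offset 12.
U+FEB76 → 4-byte form F3 BE AD B6 at offsets 0–3.
U+F5020 → 4-byte form F3 B5 80 A0 at offsets 4–7.
U+04A6 → 2-byte form D2 A6 at offsets 8–9.
U+00E2 → 2-byte form C3 A2 at offsets 10–11.
U+04AA → 2-byte form D2 AA at offsets 12–13.
Offset 12 falls in char 5's range; it's byte 1 of D2 AA = 0xD2.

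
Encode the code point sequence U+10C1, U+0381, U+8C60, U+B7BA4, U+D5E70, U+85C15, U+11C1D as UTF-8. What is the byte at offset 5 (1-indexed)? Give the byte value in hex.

0x81

1-indexed offset 5 is 0-indexed offset 4.
U+10C1 → 3-byte form E1 83 81 at offsets 0–2.
U+0381 → 2-byte form CE 81 at offsets 3–4.
Offset 4 falls in char 2's range; it's byte 2 of CE 81 = 0x81.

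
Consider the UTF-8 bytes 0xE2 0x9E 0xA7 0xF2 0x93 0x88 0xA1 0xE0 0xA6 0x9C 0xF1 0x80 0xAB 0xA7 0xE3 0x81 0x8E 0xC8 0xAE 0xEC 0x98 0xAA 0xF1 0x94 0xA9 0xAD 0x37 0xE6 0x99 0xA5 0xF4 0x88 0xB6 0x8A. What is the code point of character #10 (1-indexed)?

U+6665

Offset 0: leading byte 0xE2 = 11100010 → 3-byte char #1 = E2 9E A7.
Offset 3: leading byte 0xF2 = 11110010 → 4-byte char #2 = F2 93 88 A1.
Offset 7: leading byte 0xE0 = 11100000 → 3-byte char #3 = E0 A6 9C.
Offset 10: leading byte 0xF1 = 11110001 → 4-byte char #4 = F1 80 AB A7.
Offset 14: leading byte 0xE3 = 11100011 → 3-byte char #5 = E3 81 8E.
Offset 17: leading byte 0xC8 = 11001000 → 2-byte char #6 = C8 AE.
Offset 19: leading byte 0xEC = 11101100 → 3-byte char #7 = EC 98 AA.
Offset 22: leading byte 0xF1 = 11110001 → 4-byte char #8 = F1 94 A9 AD.
Offset 26: leading byte 0x37 = 00110111 → 1-byte char #9 = 37.
Offset 27: leading byte 0xE6 = 11100110 → 3-byte char #10 = E6 99 A5.
Leading byte 0xE6 = 11100110 matches 1110xxxx → 3-byte sequence.
Byte 1: 0xE6 = 11100110, payload 0110 (4 bits).
Byte 2: 0x99 = 10011001 (10xxxxxx ✓), payload 011001.
Byte 3: 0xA5 = 10100101 (10xxxxxx ✓), payload 100101.
Concatenate: 0110011001100101 = 0x6665 (16 bits → U+6665).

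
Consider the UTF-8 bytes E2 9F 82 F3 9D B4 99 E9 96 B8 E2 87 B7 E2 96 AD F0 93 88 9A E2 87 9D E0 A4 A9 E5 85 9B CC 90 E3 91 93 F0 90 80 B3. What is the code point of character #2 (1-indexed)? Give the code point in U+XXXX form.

Offset 0: leading byte 0xE2 = 11100010 → 3-byte char #1 = E2 9F 82.
Offset 3: leading byte 0xF3 = 11110011 → 4-byte char #2 = F3 9D B4 99.
Leading byte 0xF3 = 11110011 matches 11110xxx → 4-byte sequence.
Byte 1: 0xF3 = 11110011, payload 011 (3 bits).
Byte 2: 0x9D = 10011101 (10xxxxxx ✓), payload 011101.
Byte 3: 0xB4 = 10110100 (10xxxxxx ✓), payload 110100.
Byte 4: 0x99 = 10011001 (10xxxxxx ✓), payload 011001.
Concatenate: 011011101110100011001 = 0xDDD19 (21 bits → U+DDD19).

U+DDD19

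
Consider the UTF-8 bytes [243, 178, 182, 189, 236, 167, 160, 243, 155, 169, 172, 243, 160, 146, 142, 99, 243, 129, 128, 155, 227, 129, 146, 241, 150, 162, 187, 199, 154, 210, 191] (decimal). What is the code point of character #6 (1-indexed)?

Offset 0: leading byte 0xF3 = 11110011 → 4-byte char #1 = F3 B2 B6 BD.
Offset 4: leading byte 0xEC = 11101100 → 3-byte char #2 = EC A7 A0.
Offset 7: leading byte 0xF3 = 11110011 → 4-byte char #3 = F3 9B A9 AC.
Offset 11: leading byte 0xF3 = 11110011 → 4-byte char #4 = F3 A0 92 8E.
Offset 15: leading byte 0x63 = 01100011 → 1-byte char #5 = 63.
Offset 16: leading byte 0xF3 = 11110011 → 4-byte char #6 = F3 81 80 9B.
Leading byte 0xF3 = 11110011 matches 11110xxx → 4-byte sequence.
Byte 1: 0xF3 = 11110011, payload 011 (3 bits).
Byte 2: 0x81 = 10000001 (10xxxxxx ✓), payload 000001.
Byte 3: 0x80 = 10000000 (10xxxxxx ✓), payload 000000.
Byte 4: 0x9B = 10011011 (10xxxxxx ✓), payload 011011.
Concatenate: 011000001000000011011 = 0xC101B (21 bits → U+C101B).

U+C101B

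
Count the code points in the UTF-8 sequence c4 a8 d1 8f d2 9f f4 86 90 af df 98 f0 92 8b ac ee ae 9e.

7

Byte at offset 0: 0xC4 = 11000100 → 2-byte char (#1). Advance 2.
Byte at offset 2: 0xD1 = 11010001 → 2-byte char (#2). Advance 2.
Byte at offset 4: 0xD2 = 11010010 → 2-byte char (#3). Advance 2.
Byte at offset 6: 0xF4 = 11110100 → 4-byte char (#4). Advance 4.
Byte at offset 10: 0xDF = 11011111 → 2-byte char (#5). Advance 2.
Byte at offset 12: 0xF0 = 11110000 → 4-byte char (#6). Advance 4.
Byte at offset 16: 0xEE = 11101110 → 3-byte char (#7). Advance 3.
Reached end at offset 19 after 7 code points.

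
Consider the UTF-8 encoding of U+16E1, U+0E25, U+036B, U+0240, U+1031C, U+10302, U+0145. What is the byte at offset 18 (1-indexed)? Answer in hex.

0x82

1-indexed offset 18 is 0-indexed offset 17.
U+16E1 → 3-byte form E1 9B A1 at offsets 0–2.
U+0E25 → 3-byte form E0 B8 A5 at offsets 3–5.
U+036B → 2-byte form CD AB at offsets 6–7.
U+0240 → 2-byte form C9 80 at offsets 8–9.
U+1031C → 4-byte form F0 90 8C 9C at offsets 10–13.
U+10302 → 4-byte form F0 90 8C 82 at offsets 14–17.
Offset 17 falls in char 6's range; it's byte 4 of F0 90 8C 82 = 0x82.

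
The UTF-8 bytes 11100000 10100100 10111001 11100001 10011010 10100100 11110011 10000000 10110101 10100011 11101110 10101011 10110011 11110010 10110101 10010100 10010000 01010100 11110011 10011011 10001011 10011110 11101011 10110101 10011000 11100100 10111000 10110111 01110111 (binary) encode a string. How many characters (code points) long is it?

Byte at offset 0: 0xE0 = 11100000 → 3-byte char (#1). Advance 3.
Byte at offset 3: 0xE1 = 11100001 → 3-byte char (#2). Advance 3.
Byte at offset 6: 0xF3 = 11110011 → 4-byte char (#3). Advance 4.
Byte at offset 10: 0xEE = 11101110 → 3-byte char (#4). Advance 3.
Byte at offset 13: 0xF2 = 11110010 → 4-byte char (#5). Advance 4.
Byte at offset 17: 0x54 = 01010100 → 1-byte char (#6). Advance 1.
Byte at offset 18: 0xF3 = 11110011 → 4-byte char (#7). Advance 4.
Byte at offset 22: 0xEB = 11101011 → 3-byte char (#8). Advance 3.
Byte at offset 25: 0xE4 = 11100100 → 3-byte char (#9). Advance 3.
Byte at offset 28: 0x77 = 01110111 → 1-byte char (#10). Advance 1.
Reached end at offset 29 after 10 code points.

10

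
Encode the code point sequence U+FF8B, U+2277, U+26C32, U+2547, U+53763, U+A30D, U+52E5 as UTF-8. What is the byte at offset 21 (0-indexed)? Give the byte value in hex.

U+FF8B → 3-byte form EF BE 8B at offsets 0–2.
U+2277 → 3-byte form E2 89 B7 at offsets 3–5.
U+26C32 → 4-byte form F0 A6 B0 B2 at offsets 6–9.
U+2547 → 3-byte form E2 95 87 at offsets 10–12.
U+53763 → 4-byte form F1 93 9D A3 at offsets 13–16.
U+A30D → 3-byte form EA 8C 8D at offsets 17–19.
U+52E5 → 3-byte form E5 8B A5 at offsets 20–22.
Offset 21 falls in char 7's range; it's byte 2 of E5 8B A5 = 0x8B.

0x8B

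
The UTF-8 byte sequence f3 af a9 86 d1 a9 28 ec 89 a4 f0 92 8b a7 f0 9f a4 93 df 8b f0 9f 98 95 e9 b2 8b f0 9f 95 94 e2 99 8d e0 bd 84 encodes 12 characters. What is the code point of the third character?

Offset 0: leading byte 0xF3 = 11110011 → 4-byte char #1 = F3 AF A9 86.
Offset 4: leading byte 0xD1 = 11010001 → 2-byte char #2 = D1 A9.
Offset 6: leading byte 0x28 = 00101000 → 1-byte char #3 = 28.
Leading byte 0x28 = 00101000 matches 0xxxxxxx → 1-byte sequence.
Byte 1: 0x28 = 00101000, payload 0101000 (7 bits).
Concatenate: 0101000 = 0x28 (7 bits → U+0028).

U+0028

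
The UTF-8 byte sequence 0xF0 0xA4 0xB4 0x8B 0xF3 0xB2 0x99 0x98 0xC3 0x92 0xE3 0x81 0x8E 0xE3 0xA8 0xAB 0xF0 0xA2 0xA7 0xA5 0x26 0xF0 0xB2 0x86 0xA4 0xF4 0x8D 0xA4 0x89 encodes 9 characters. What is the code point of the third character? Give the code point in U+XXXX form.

U+00D2

Offset 0: leading byte 0xF0 = 11110000 → 4-byte char #1 = F0 A4 B4 8B.
Offset 4: leading byte 0xF3 = 11110011 → 4-byte char #2 = F3 B2 99 98.
Offset 8: leading byte 0xC3 = 11000011 → 2-byte char #3 = C3 92.
Leading byte 0xC3 = 11000011 matches 110xxxxx → 2-byte sequence.
Byte 1: 0xC3 = 11000011, payload 00011 (5 bits).
Byte 2: 0x92 = 10010010 (10xxxxxx ✓), payload 010010.
Concatenate: 00011010010 = 0xD2 (11 bits → U+00D2).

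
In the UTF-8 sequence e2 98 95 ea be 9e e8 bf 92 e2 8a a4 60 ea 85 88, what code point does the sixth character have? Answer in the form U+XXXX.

U+A148

Offset 0: leading byte 0xE2 = 11100010 → 3-byte char #1 = E2 98 95.
Offset 3: leading byte 0xEA = 11101010 → 3-byte char #2 = EA BE 9E.
Offset 6: leading byte 0xE8 = 11101000 → 3-byte char #3 = E8 BF 92.
Offset 9: leading byte 0xE2 = 11100010 → 3-byte char #4 = E2 8A A4.
Offset 12: leading byte 0x60 = 01100000 → 1-byte char #5 = 60.
Offset 13: leading byte 0xEA = 11101010 → 3-byte char #6 = EA 85 88.
Leading byte 0xEA = 11101010 matches 1110xxxx → 3-byte sequence.
Byte 1: 0xEA = 11101010, payload 1010 (4 bits).
Byte 2: 0x85 = 10000101 (10xxxxxx ✓), payload 000101.
Byte 3: 0x88 = 10001000 (10xxxxxx ✓), payload 001000.
Concatenate: 1010000101001000 = 0xA148 (16 bits → U+A148).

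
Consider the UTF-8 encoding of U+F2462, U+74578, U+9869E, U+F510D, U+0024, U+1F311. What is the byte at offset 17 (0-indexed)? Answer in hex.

0xF0

U+F2462 → 4-byte form F3 B2 91 A2 at offsets 0–3.
U+74578 → 4-byte form F1 B4 95 B8 at offsets 4–7.
U+9869E → 4-byte form F2 98 9A 9E at offsets 8–11.
U+F510D → 4-byte form F3 B5 84 8D at offsets 12–15.
U+0024 → 1-byte form 24 at offsets 16–16.
U+1F311 → 4-byte form F0 9F 8C 91 at offsets 17–20.
Offset 17 falls in char 6's range; it's byte 1 of F0 9F 8C 91 = 0xF0.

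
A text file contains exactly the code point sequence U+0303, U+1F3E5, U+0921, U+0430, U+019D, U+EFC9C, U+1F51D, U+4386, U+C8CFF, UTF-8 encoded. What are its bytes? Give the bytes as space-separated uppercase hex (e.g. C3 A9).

CC 83 F0 9F 8F A5 E0 A4 A1 D0 B0 C6 9D F3 AF B2 9C F0 9F 94 9D E4 8E 86 F3 88 B3 BF

U+0303: 2-byte form → CC 83.
U+1F3E5: 4-byte form → F0 9F 8F A5.
U+0921: 3-byte form → E0 A4 A1.
U+0430: 2-byte form → D0 B0.
U+019D: 2-byte form → C6 9D.
U+EFC9C: 4-byte form → F3 AF B2 9C.
U+1F51D: 4-byte form → F0 9F 94 9D.
U+4386: 3-byte form → E4 8E 86.
U+C8CFF: 4-byte form → F3 88 B3 BF.
Concatenated (28 bytes): CC 83 F0 9F 8F A5 E0 A4 A1 D0 B0 C6 9D F3 AF B2 9C F0 9F 94 9D E4 8E 86 F3 88 B3 BF.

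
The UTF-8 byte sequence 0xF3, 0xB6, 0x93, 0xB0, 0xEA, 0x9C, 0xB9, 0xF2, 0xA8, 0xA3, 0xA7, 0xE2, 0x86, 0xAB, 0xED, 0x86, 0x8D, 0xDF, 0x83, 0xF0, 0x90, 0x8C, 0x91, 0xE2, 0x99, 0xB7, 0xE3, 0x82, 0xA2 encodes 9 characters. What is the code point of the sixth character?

Offset 0: leading byte 0xF3 = 11110011 → 4-byte char #1 = F3 B6 93 B0.
Offset 4: leading byte 0xEA = 11101010 → 3-byte char #2 = EA 9C B9.
Offset 7: leading byte 0xF2 = 11110010 → 4-byte char #3 = F2 A8 A3 A7.
Offset 11: leading byte 0xE2 = 11100010 → 3-byte char #4 = E2 86 AB.
Offset 14: leading byte 0xED = 11101101 → 3-byte char #5 = ED 86 8D.
Offset 17: leading byte 0xDF = 11011111 → 2-byte char #6 = DF 83.
Leading byte 0xDF = 11011111 matches 110xxxxx → 2-byte sequence.
Byte 1: 0xDF = 11011111, payload 11111 (5 bits).
Byte 2: 0x83 = 10000011 (10xxxxxx ✓), payload 000011.
Concatenate: 11111000011 = 0x7C3 (11 bits → U+07C3).

U+07C3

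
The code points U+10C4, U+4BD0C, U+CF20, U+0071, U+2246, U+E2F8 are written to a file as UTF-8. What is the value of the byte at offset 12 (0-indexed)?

U+10C4 → 3-byte form E1 83 84 at offsets 0–2.
U+4BD0C → 4-byte form F1 8B B4 8C at offsets 3–6.
U+CF20 → 3-byte form EC BC A0 at offsets 7–9.
U+0071 → 1-byte form 71 at offsets 10–10.
U+2246 → 3-byte form E2 89 86 at offsets 11–13.
Offset 12 falls in char 5's range; it's byte 2 of E2 89 86 = 0x89.

0x89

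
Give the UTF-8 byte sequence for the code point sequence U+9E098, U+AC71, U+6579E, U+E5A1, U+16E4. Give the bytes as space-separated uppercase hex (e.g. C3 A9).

F2 9E 82 98 EA B1 B1 F1 A5 9E 9E EE 96 A1 E1 9B A4

U+9E098: 4-byte form → F2 9E 82 98.
U+AC71: 3-byte form → EA B1 B1.
U+6579E: 4-byte form → F1 A5 9E 9E.
U+E5A1: 3-byte form → EE 96 A1.
U+16E4: 3-byte form → E1 9B A4.
Concatenated (17 bytes): F2 9E 82 98 EA B1 B1 F1 A5 9E 9E EE 96 A1 E1 9B A4.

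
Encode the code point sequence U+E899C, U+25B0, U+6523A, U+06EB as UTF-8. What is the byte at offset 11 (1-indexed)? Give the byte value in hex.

1-indexed offset 11 is 0-indexed offset 10.
U+E899C → 4-byte form F3 A8 A6 9C at offsets 0–3.
U+25B0 → 3-byte form E2 96 B0 at offsets 4–6.
U+6523A → 4-byte form F1 A5 88 BA at offsets 7–10.
Offset 10 falls in char 3's range; it's byte 4 of F1 A5 88 BA = 0xBA.

0xBA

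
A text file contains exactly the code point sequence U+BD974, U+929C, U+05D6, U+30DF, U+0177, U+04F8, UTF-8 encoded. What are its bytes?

U+BD974: 4-byte form → F2 BD A5 B4.
U+929C: 3-byte form → E9 8A 9C.
U+05D6: 2-byte form → D7 96.
U+30DF: 3-byte form → E3 83 9F.
U+0177: 2-byte form → C5 B7.
U+04F8: 2-byte form → D3 B8.
Concatenated (16 bytes): F2 BD A5 B4 E9 8A 9C D7 96 E3 83 9F C5 B7 D3 B8.

F2 BD A5 B4 E9 8A 9C D7 96 E3 83 9F C5 B7 D3 B8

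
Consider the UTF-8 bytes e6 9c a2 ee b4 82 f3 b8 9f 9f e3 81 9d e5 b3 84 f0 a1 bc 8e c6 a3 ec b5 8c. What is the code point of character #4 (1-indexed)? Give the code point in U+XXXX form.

Offset 0: leading byte 0xE6 = 11100110 → 3-byte char #1 = E6 9C A2.
Offset 3: leading byte 0xEE = 11101110 → 3-byte char #2 = EE B4 82.
Offset 6: leading byte 0xF3 = 11110011 → 4-byte char #3 = F3 B8 9F 9F.
Offset 10: leading byte 0xE3 = 11100011 → 3-byte char #4 = E3 81 9D.
Leading byte 0xE3 = 11100011 matches 1110xxxx → 3-byte sequence.
Byte 1: 0xE3 = 11100011, payload 0011 (4 bits).
Byte 2: 0x81 = 10000001 (10xxxxxx ✓), payload 000001.
Byte 3: 0x9D = 10011101 (10xxxxxx ✓), payload 011101.
Concatenate: 0011000001011101 = 0x305D (16 bits → U+305D).

U+305D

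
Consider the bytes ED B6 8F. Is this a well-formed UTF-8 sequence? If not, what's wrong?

invalid (encodes a surrogate (U+D800–U+DFFF))

Structurally a 3-byte sequence; payload = 0xDD8F.
But 0xDD8F is in U+D800–U+DFFF, the surrogate range. Surrogates are not Unicode scalar values and are forbidden in UTF-8.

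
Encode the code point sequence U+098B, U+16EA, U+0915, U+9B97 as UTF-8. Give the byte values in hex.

U+098B: 3-byte form → E0 A6 8B.
U+16EA: 3-byte form → E1 9B AA.
U+0915: 3-byte form → E0 A4 95.
U+9B97: 3-byte form → E9 AE 97.
Concatenated (12 bytes): E0 A6 8B E1 9B AA E0 A4 95 E9 AE 97.

E0 A6 8B E1 9B AA E0 A4 95 E9 AE 97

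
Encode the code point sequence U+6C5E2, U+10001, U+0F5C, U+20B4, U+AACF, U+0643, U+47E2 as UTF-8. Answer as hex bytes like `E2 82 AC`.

U+6C5E2: 4-byte form → F1 AC 97 A2.
U+10001: 4-byte form → F0 90 80 81.
U+0F5C: 3-byte form → E0 BD 9C.
U+20B4: 3-byte form → E2 82 B4.
U+AACF: 3-byte form → EA AB 8F.
U+0643: 2-byte form → D9 83.
U+47E2: 3-byte form → E4 9F A2.
Concatenated (22 bytes): F1 AC 97 A2 F0 90 80 81 E0 BD 9C E2 82 B4 EA AB 8F D9 83 E4 9F A2.

F1 AC 97 A2 F0 90 80 81 E0 BD 9C E2 82 B4 EA AB 8F D9 83 E4 9F A2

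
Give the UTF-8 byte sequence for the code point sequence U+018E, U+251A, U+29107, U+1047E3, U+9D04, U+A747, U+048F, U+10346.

U+018E: 2-byte form → C6 8E.
U+251A: 3-byte form → E2 94 9A.
U+29107: 4-byte form → F0 A9 84 87.
U+1047E3: 4-byte form → F4 84 9F A3.
U+9D04: 3-byte form → E9 B4 84.
U+A747: 3-byte form → EA 9D 87.
U+048F: 2-byte form → D2 8F.
U+10346: 4-byte form → F0 90 8D 86.
Concatenated (25 bytes): C6 8E E2 94 9A F0 A9 84 87 F4 84 9F A3 E9 B4 84 EA 9D 87 D2 8F F0 90 8D 86.

C6 8E E2 94 9A F0 A9 84 87 F4 84 9F A3 E9 B4 84 EA 9D 87 D2 8F F0 90 8D 86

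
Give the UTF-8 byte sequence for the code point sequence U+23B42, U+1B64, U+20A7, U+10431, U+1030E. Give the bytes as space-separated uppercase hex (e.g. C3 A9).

U+23B42: 4-byte form → F0 A3 AD 82.
U+1B64: 3-byte form → E1 AD A4.
U+20A7: 3-byte form → E2 82 A7.
U+10431: 4-byte form → F0 90 90 B1.
U+1030E: 4-byte form → F0 90 8C 8E.
Concatenated (18 bytes): F0 A3 AD 82 E1 AD A4 E2 82 A7 F0 90 90 B1 F0 90 8C 8E.

F0 A3 AD 82 E1 AD A4 E2 82 A7 F0 90 90 B1 F0 90 8C 8E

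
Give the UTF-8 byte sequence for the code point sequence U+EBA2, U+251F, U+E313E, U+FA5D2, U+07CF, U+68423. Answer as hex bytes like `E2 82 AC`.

U+EBA2: 3-byte form → EE AE A2.
U+251F: 3-byte form → E2 94 9F.
U+E313E: 4-byte form → F3 A3 84 BE.
U+FA5D2: 4-byte form → F3 BA 97 92.
U+07CF: 2-byte form → DF 8F.
U+68423: 4-byte form → F1 A8 90 A3.
Concatenated (20 bytes): EE AE A2 E2 94 9F F3 A3 84 BE F3 BA 97 92 DF 8F F1 A8 90 A3.

EE AE A2 E2 94 9F F3 A3 84 BE F3 BA 97 92 DF 8F F1 A8 90 A3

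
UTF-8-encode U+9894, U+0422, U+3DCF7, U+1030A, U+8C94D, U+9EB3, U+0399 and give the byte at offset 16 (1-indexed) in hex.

0xA5

1-indexed offset 16 is 0-indexed offset 15.
U+9894 → 3-byte form E9 A2 94 at offsets 0–2.
U+0422 → 2-byte form D0 A2 at offsets 3–4.
U+3DCF7 → 4-byte form F0 BD B3 B7 at offsets 5–8.
U+1030A → 4-byte form F0 90 8C 8A at offsets 9–12.
U+8C94D → 4-byte form F2 8C A5 8D at offsets 13–16.
Offset 15 falls in char 5's range; it's byte 3 of F2 8C A5 8D = 0xA5.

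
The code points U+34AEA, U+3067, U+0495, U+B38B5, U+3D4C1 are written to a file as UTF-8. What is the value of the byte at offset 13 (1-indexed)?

0xB5

1-indexed offset 13 is 0-indexed offset 12.
U+34AEA → 4-byte form F0 B4 AB AA at offsets 0–3.
U+3067 → 3-byte form E3 81 A7 at offsets 4–6.
U+0495 → 2-byte form D2 95 at offsets 7–8.
U+B38B5 → 4-byte form F2 B3 A2 B5 at offsets 9–12.
Offset 12 falls in char 4's range; it's byte 4 of F2 B3 A2 B5 = 0xB5.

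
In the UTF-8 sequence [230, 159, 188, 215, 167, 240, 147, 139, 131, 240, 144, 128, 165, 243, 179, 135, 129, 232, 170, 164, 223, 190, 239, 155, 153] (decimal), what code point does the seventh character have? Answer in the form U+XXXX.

U+07FE

Offset 0: leading byte 0xE6 = 11100110 → 3-byte char #1 = E6 9F BC.
Offset 3: leading byte 0xD7 = 11010111 → 2-byte char #2 = D7 A7.
Offset 5: leading byte 0xF0 = 11110000 → 4-byte char #3 = F0 93 8B 83.
Offset 9: leading byte 0xF0 = 11110000 → 4-byte char #4 = F0 90 80 A5.
Offset 13: leading byte 0xF3 = 11110011 → 4-byte char #5 = F3 B3 87 81.
Offset 17: leading byte 0xE8 = 11101000 → 3-byte char #6 = E8 AA A4.
Offset 20: leading byte 0xDF = 11011111 → 2-byte char #7 = DF BE.
Leading byte 0xDF = 11011111 matches 110xxxxx → 2-byte sequence.
Byte 1: 0xDF = 11011111, payload 11111 (5 bits).
Byte 2: 0xBE = 10111110 (10xxxxxx ✓), payload 111110.
Concatenate: 11111111110 = 0x7FE (11 bits → U+07FE).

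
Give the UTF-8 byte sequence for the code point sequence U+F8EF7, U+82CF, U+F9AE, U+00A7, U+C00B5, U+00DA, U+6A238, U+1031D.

F3 B8 BB B7 E8 8B 8F EF A6 AE C2 A7 F3 80 82 B5 C3 9A F1 AA 88 B8 F0 90 8C 9D

U+F8EF7: 4-byte form → F3 B8 BB B7.
U+82CF: 3-byte form → E8 8B 8F.
U+F9AE: 3-byte form → EF A6 AE.
U+00A7: 2-byte form → C2 A7.
U+C00B5: 4-byte form → F3 80 82 B5.
U+00DA: 2-byte form → C3 9A.
U+6A238: 4-byte form → F1 AA 88 B8.
U+1031D: 4-byte form → F0 90 8C 9D.
Concatenated (26 bytes): F3 B8 BB B7 E8 8B 8F EF A6 AE C2 A7 F3 80 82 B5 C3 9A F1 AA 88 B8 F0 90 8C 9D.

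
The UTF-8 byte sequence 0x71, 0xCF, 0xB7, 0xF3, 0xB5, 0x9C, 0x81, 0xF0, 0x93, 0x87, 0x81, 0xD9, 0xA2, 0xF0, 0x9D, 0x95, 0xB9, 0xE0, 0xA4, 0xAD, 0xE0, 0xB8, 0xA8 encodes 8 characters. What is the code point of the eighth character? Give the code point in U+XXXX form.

Offset 0: leading byte 0x71 = 01110001 → 1-byte char #1 = 71.
Offset 1: leading byte 0xCF = 11001111 → 2-byte char #2 = CF B7.
Offset 3: leading byte 0xF3 = 11110011 → 4-byte char #3 = F3 B5 9C 81.
Offset 7: leading byte 0xF0 = 11110000 → 4-byte char #4 = F0 93 87 81.
Offset 11: leading byte 0xD9 = 11011001 → 2-byte char #5 = D9 A2.
Offset 13: leading byte 0xF0 = 11110000 → 4-byte char #6 = F0 9D 95 B9.
Offset 17: leading byte 0xE0 = 11100000 → 3-byte char #7 = E0 A4 AD.
Offset 20: leading byte 0xE0 = 11100000 → 3-byte char #8 = E0 B8 A8.
Leading byte 0xE0 = 11100000 matches 1110xxxx → 3-byte sequence.
Byte 1: 0xE0 = 11100000, payload 0000 (4 bits).
Byte 2: 0xB8 = 10111000 (10xxxxxx ✓), payload 111000.
Byte 3: 0xA8 = 10101000 (10xxxxxx ✓), payload 101000.
Concatenate: 0000111000101000 = 0xE28 (16 bits → U+0E28).

U+0E28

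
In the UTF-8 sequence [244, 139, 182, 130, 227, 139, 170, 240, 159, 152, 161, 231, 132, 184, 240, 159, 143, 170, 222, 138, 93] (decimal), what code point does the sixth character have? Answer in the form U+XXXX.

U+078A

Offset 0: leading byte 0xF4 = 11110100 → 4-byte char #1 = F4 8B B6 82.
Offset 4: leading byte 0xE3 = 11100011 → 3-byte char #2 = E3 8B AA.
Offset 7: leading byte 0xF0 = 11110000 → 4-byte char #3 = F0 9F 98 A1.
Offset 11: leading byte 0xE7 = 11100111 → 3-byte char #4 = E7 84 B8.
Offset 14: leading byte 0xF0 = 11110000 → 4-byte char #5 = F0 9F 8F AA.
Offset 18: leading byte 0xDE = 11011110 → 2-byte char #6 = DE 8A.
Leading byte 0xDE = 11011110 matches 110xxxxx → 2-byte sequence.
Byte 1: 0xDE = 11011110, payload 11110 (5 bits).
Byte 2: 0x8A = 10001010 (10xxxxxx ✓), payload 001010.
Concatenate: 11110001010 = 0x78A (11 bits → U+078A).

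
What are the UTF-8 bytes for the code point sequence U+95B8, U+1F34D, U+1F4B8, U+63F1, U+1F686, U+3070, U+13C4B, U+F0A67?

E9 96 B8 F0 9F 8D 8D F0 9F 92 B8 E6 8F B1 F0 9F 9A 86 E3 81 B0 F0 93 B1 8B F3 B0 A9 A7

U+95B8: 3-byte form → E9 96 B8.
U+1F34D: 4-byte form → F0 9F 8D 8D.
U+1F4B8: 4-byte form → F0 9F 92 B8.
U+63F1: 3-byte form → E6 8F B1.
U+1F686: 4-byte form → F0 9F 9A 86.
U+3070: 3-byte form → E3 81 B0.
U+13C4B: 4-byte form → F0 93 B1 8B.
U+F0A67: 4-byte form → F3 B0 A9 A7.
Concatenated (29 bytes): E9 96 B8 F0 9F 8D 8D F0 9F 92 B8 E6 8F B1 F0 9F 9A 86 E3 81 B0 F0 93 B1 8B F3 B0 A9 A7.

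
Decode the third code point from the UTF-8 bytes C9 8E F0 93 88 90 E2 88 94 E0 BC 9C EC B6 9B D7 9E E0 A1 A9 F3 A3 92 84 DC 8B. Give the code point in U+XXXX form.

U+2214

Offset 0: leading byte 0xC9 = 11001001 → 2-byte char #1 = C9 8E.
Offset 2: leading byte 0xF0 = 11110000 → 4-byte char #2 = F0 93 88 90.
Offset 6: leading byte 0xE2 = 11100010 → 3-byte char #3 = E2 88 94.
Leading byte 0xE2 = 11100010 matches 1110xxxx → 3-byte sequence.
Byte 1: 0xE2 = 11100010, payload 0010 (4 bits).
Byte 2: 0x88 = 10001000 (10xxxxxx ✓), payload 001000.
Byte 3: 0x94 = 10010100 (10xxxxxx ✓), payload 010100.
Concatenate: 0010001000010100 = 0x2214 (16 bits → U+2214).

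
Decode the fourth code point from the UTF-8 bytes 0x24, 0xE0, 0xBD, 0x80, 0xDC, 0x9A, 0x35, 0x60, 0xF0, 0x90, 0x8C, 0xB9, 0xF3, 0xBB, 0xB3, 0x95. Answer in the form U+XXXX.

U+0035

Offset 0: leading byte 0x24 = 00100100 → 1-byte char #1 = 24.
Offset 1: leading byte 0xE0 = 11100000 → 3-byte char #2 = E0 BD 80.
Offset 4: leading byte 0xDC = 11011100 → 2-byte char #3 = DC 9A.
Offset 6: leading byte 0x35 = 00110101 → 1-byte char #4 = 35.
Leading byte 0x35 = 00110101 matches 0xxxxxxx → 1-byte sequence.
Byte 1: 0x35 = 00110101, payload 0110101 (7 bits).
Concatenate: 0110101 = 0x35 (7 bits → U+0035).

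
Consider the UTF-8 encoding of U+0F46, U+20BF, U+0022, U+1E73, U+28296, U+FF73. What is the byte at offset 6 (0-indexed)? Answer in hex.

U+0F46 → 3-byte form E0 BD 86 at offsets 0–2.
U+20BF → 3-byte form E2 82 BF at offsets 3–5.
U+0022 → 1-byte form 22 at offsets 6–6.
Offset 6 falls in char 3's range; it's byte 1 of 22 = 0x22.

0x22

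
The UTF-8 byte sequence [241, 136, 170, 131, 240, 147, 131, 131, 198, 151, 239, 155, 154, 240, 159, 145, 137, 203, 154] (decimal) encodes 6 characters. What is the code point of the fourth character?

U+F6DA

Offset 0: leading byte 0xF1 = 11110001 → 4-byte char #1 = F1 88 AA 83.
Offset 4: leading byte 0xF0 = 11110000 → 4-byte char #2 = F0 93 83 83.
Offset 8: leading byte 0xC6 = 11000110 → 2-byte char #3 = C6 97.
Offset 10: leading byte 0xEF = 11101111 → 3-byte char #4 = EF 9B 9A.
Leading byte 0xEF = 11101111 matches 1110xxxx → 3-byte sequence.
Byte 1: 0xEF = 11101111, payload 1111 (4 bits).
Byte 2: 0x9B = 10011011 (10xxxxxx ✓), payload 011011.
Byte 3: 0x9A = 10011010 (10xxxxxx ✓), payload 011010.
Concatenate: 1111011011011010 = 0xF6DA (16 bits → U+F6DA).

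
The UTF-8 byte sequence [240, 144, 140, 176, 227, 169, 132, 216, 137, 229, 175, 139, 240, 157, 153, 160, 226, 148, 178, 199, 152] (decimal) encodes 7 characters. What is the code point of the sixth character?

U+2532

Offset 0: leading byte 0xF0 = 11110000 → 4-byte char #1 = F0 90 8C B0.
Offset 4: leading byte 0xE3 = 11100011 → 3-byte char #2 = E3 A9 84.
Offset 7: leading byte 0xD8 = 11011000 → 2-byte char #3 = D8 89.
Offset 9: leading byte 0xE5 = 11100101 → 3-byte char #4 = E5 AF 8B.
Offset 12: leading byte 0xF0 = 11110000 → 4-byte char #5 = F0 9D 99 A0.
Offset 16: leading byte 0xE2 = 11100010 → 3-byte char #6 = E2 94 B2.
Leading byte 0xE2 = 11100010 matches 1110xxxx → 3-byte sequence.
Byte 1: 0xE2 = 11100010, payload 0010 (4 bits).
Byte 2: 0x94 = 10010100 (10xxxxxx ✓), payload 010100.
Byte 3: 0xB2 = 10110010 (10xxxxxx ✓), payload 110010.
Concatenate: 0010010100110010 = 0x2532 (16 bits → U+2532).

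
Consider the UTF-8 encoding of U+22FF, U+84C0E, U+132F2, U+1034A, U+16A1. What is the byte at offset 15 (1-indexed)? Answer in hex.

0x8A

1-indexed offset 15 is 0-indexed offset 14.
U+22FF → 3-byte form E2 8B BF at offsets 0–2.
U+84C0E → 4-byte form F2 84 B0 8E at offsets 3–6.
U+132F2 → 4-byte form F0 93 8B B2 at offsets 7–10.
U+1034A → 4-byte form F0 90 8D 8A at offsets 11–14.
Offset 14 falls in char 4's range; it's byte 4 of F0 90 8D 8A = 0x8A.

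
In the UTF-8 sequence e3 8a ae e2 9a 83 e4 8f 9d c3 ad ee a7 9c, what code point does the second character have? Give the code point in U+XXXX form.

U+2683

Offset 0: leading byte 0xE3 = 11100011 → 3-byte char #1 = E3 8A AE.
Offset 3: leading byte 0xE2 = 11100010 → 3-byte char #2 = E2 9A 83.
Leading byte 0xE2 = 11100010 matches 1110xxxx → 3-byte sequence.
Byte 1: 0xE2 = 11100010, payload 0010 (4 bits).
Byte 2: 0x9A = 10011010 (10xxxxxx ✓), payload 011010.
Byte 3: 0x83 = 10000011 (10xxxxxx ✓), payload 000011.
Concatenate: 0010011010000011 = 0x2683 (16 bits → U+2683).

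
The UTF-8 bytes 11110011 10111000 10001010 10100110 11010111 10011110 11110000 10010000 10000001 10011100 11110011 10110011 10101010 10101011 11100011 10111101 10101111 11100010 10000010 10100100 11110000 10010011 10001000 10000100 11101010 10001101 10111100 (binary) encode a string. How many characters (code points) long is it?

8

Byte at offset 0: 0xF3 = 11110011 → 4-byte char (#1). Advance 4.
Byte at offset 4: 0xD7 = 11010111 → 2-byte char (#2). Advance 2.
Byte at offset 6: 0xF0 = 11110000 → 4-byte char (#3). Advance 4.
Byte at offset 10: 0xF3 = 11110011 → 4-byte char (#4). Advance 4.
Byte at offset 14: 0xE3 = 11100011 → 3-byte char (#5). Advance 3.
Byte at offset 17: 0xE2 = 11100010 → 3-byte char (#6). Advance 3.
Byte at offset 20: 0xF0 = 11110000 → 4-byte char (#7). Advance 4.
Byte at offset 24: 0xEA = 11101010 → 3-byte char (#8). Advance 3.
Reached end at offset 27 after 8 code points.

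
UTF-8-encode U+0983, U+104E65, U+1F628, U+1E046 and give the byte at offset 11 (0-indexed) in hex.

U+0983 → 3-byte form E0 A6 83 at offsets 0–2.
U+104E65 → 4-byte form F4 84 B9 A5 at offsets 3–6.
U+1F628 → 4-byte form F0 9F 98 A8 at offsets 7–10.
U+1E046 → 4-byte form F0 9E 81 86 at offsets 11–14.
Offset 11 falls in char 4's range; it's byte 1 of F0 9E 81 86 = 0xF0.

0xF0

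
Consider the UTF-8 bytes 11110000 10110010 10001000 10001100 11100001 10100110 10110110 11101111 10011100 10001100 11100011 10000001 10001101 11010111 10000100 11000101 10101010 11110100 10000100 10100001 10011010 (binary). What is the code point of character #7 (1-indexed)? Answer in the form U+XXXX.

U+10485A

Offset 0: leading byte 0xF0 = 11110000 → 4-byte char #1 = F0 B2 88 8C.
Offset 4: leading byte 0xE1 = 11100001 → 3-byte char #2 = E1 A6 B6.
Offset 7: leading byte 0xEF = 11101111 → 3-byte char #3 = EF 9C 8C.
Offset 10: leading byte 0xE3 = 11100011 → 3-byte char #4 = E3 81 8D.
Offset 13: leading byte 0xD7 = 11010111 → 2-byte char #5 = D7 84.
Offset 15: leading byte 0xC5 = 11000101 → 2-byte char #6 = C5 AA.
Offset 17: leading byte 0xF4 = 11110100 → 4-byte char #7 = F4 84 A1 9A.
Leading byte 0xF4 = 11110100 matches 11110xxx → 4-byte sequence.
Byte 1: 0xF4 = 11110100, payload 100 (3 bits).
Byte 2: 0x84 = 10000100 (10xxxxxx ✓), payload 000100.
Byte 3: 0xA1 = 10100001 (10xxxxxx ✓), payload 100001.
Byte 4: 0x9A = 10011010 (10xxxxxx ✓), payload 011010.
Concatenate: 100000100100001011010 = 0x10485A (21 bits → U+10485A).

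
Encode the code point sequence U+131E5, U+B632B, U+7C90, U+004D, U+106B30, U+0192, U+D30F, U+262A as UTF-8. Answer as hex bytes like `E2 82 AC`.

F0 93 87 A5 F2 B6 8C AB E7 B2 90 4D F4 86 AC B0 C6 92 ED 8C 8F E2 98 AA

U+131E5: 4-byte form → F0 93 87 A5.
U+B632B: 4-byte form → F2 B6 8C AB.
U+7C90: 3-byte form → E7 B2 90.
U+004D: 1-byte form → 4D.
U+106B30: 4-byte form → F4 86 AC B0.
U+0192: 2-byte form → C6 92.
U+D30F: 3-byte form → ED 8C 8F.
U+262A: 3-byte form → E2 98 AA.
Concatenated (24 bytes): F0 93 87 A5 F2 B6 8C AB E7 B2 90 4D F4 86 AC B0 C6 92 ED 8C 8F E2 98 AA.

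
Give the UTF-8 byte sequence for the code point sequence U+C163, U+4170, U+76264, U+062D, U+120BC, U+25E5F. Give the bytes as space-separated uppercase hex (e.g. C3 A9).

EC 85 A3 E4 85 B0 F1 B6 89 A4 D8 AD F0 92 82 BC F0 A5 B9 9F

U+C163: 3-byte form → EC 85 A3.
U+4170: 3-byte form → E4 85 B0.
U+76264: 4-byte form → F1 B6 89 A4.
U+062D: 2-byte form → D8 AD.
U+120BC: 4-byte form → F0 92 82 BC.
U+25E5F: 4-byte form → F0 A5 B9 9F.
Concatenated (20 bytes): EC 85 A3 E4 85 B0 F1 B6 89 A4 D8 AD F0 92 82 BC F0 A5 B9 9F.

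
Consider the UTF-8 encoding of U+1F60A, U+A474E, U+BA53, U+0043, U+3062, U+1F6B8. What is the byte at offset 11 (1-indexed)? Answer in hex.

0x93

1-indexed offset 11 is 0-indexed offset 10.
U+1F60A → 4-byte form F0 9F 98 8A at offsets 0–3.
U+A474E → 4-byte form F2 A4 9D 8E at offsets 4–7.
U+BA53 → 3-byte form EB A9 93 at offsets 8–10.
Offset 10 falls in char 3's range; it's byte 3 of EB A9 93 = 0x93.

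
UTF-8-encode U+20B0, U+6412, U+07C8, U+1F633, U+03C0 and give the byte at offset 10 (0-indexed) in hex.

0x98

U+20B0 → 3-byte form E2 82 B0 at offsets 0–2.
U+6412 → 3-byte form E6 90 92 at offsets 3–5.
U+07C8 → 2-byte form DF 88 at offsets 6–7.
U+1F633 → 4-byte form F0 9F 98 B3 at offsets 8–11.
Offset 10 falls in char 4's range; it's byte 3 of F0 9F 98 B3 = 0x98.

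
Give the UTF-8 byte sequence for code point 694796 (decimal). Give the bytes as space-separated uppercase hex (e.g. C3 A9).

U+A9A0C = 0xA9A0C = 694796 decimal. In range U+10000–U+10FFFF → 4-byte form: 11110xxx 10xxxxxx 10xxxxxx 10xxxxxx.
Binary (21 bits): 010101001101000001100.
Split 3+6+6+6: 010 | 101001 | 101000 | 001100.
Byte 1: 11110010 = 0xF2.
Byte 2: 10101001 = 0xA9.
Byte 3: 10101000 = 0xA8.
Byte 4: 10001100 = 0x8C.

F2 A9 A8 8C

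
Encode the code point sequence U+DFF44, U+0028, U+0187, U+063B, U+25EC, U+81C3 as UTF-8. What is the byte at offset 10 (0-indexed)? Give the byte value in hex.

U+DFF44 → 4-byte form F3 9F BD 84 at offsets 0–3.
U+0028 → 1-byte form 28 at offsets 4–4.
U+0187 → 2-byte form C6 87 at offsets 5–6.
U+063B → 2-byte form D8 BB at offsets 7–8.
U+25EC → 3-byte form E2 97 AC at offsets 9–11.
Offset 10 falls in char 5's range; it's byte 2 of E2 97 AC = 0x97.

0x97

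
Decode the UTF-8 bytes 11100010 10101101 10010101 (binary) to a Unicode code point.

Leading byte 0xE2 = 11100010 matches 1110xxxx → 3-byte sequence.
Byte 1: 0xE2 = 11100010, payload 0010 (4 bits).
Byte 2: 0xAD = 10101101 (10xxxxxx ✓), payload 101101.
Byte 3: 0x95 = 10010101 (10xxxxxx ✓), payload 010101.
Concatenate: 0010101101010101 = 0x2B55 (16 bits → U+2B55).

U+2B55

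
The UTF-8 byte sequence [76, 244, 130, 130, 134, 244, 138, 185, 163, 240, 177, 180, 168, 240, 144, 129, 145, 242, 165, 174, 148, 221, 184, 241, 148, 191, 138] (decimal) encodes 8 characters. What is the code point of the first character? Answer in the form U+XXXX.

U+004C

Offset 0: leading byte 0x4C = 01001100 → 1-byte char #1 = 4C.
Leading byte 0x4C = 01001100 matches 0xxxxxxx → 1-byte sequence.
Byte 1: 0x4C = 01001100, payload 1001100 (7 bits).
Concatenate: 1001100 = 0x4C (7 bits → U+004C).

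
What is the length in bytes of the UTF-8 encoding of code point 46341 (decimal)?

U+B505 = 0xB505. UTF-8 uses 1 byte below 0x80, 2 below 0x800, 3 below 0x10000, 4 up to 0x10FFFF. 0xB505 is in U+0800–U+FFFF → 3 bytes.

3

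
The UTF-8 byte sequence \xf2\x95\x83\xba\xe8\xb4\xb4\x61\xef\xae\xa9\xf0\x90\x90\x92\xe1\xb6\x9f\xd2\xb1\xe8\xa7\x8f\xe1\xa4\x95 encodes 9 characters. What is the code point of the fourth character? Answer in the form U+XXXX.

Offset 0: leading byte 0xF2 = 11110010 → 4-byte char #1 = F2 95 83 BA.
Offset 4: leading byte 0xE8 = 11101000 → 3-byte char #2 = E8 B4 B4.
Offset 7: leading byte 0x61 = 01100001 → 1-byte char #3 = 61.
Offset 8: leading byte 0xEF = 11101111 → 3-byte char #4 = EF AE A9.
Leading byte 0xEF = 11101111 matches 1110xxxx → 3-byte sequence.
Byte 1: 0xEF = 11101111, payload 1111 (4 bits).
Byte 2: 0xAE = 10101110 (10xxxxxx ✓), payload 101110.
Byte 3: 0xA9 = 10101001 (10xxxxxx ✓), payload 101001.
Concatenate: 1111101110101001 = 0xFBA9 (16 bits → U+FBA9).

U+FBA9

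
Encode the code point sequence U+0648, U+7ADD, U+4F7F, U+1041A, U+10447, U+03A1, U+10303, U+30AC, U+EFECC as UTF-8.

D9 88 E7 AB 9D E4 BD BF F0 90 90 9A F0 90 91 87 CE A1 F0 90 8C 83 E3 82 AC F3 AF BB 8C

U+0648: 2-byte form → D9 88.
U+7ADD: 3-byte form → E7 AB 9D.
U+4F7F: 3-byte form → E4 BD BF.
U+1041A: 4-byte form → F0 90 90 9A.
U+10447: 4-byte form → F0 90 91 87.
U+03A1: 2-byte form → CE A1.
U+10303: 4-byte form → F0 90 8C 83.
U+30AC: 3-byte form → E3 82 AC.
U+EFECC: 4-byte form → F3 AF BB 8C.
Concatenated (29 bytes): D9 88 E7 AB 9D E4 BD BF F0 90 90 9A F0 90 91 87 CE A1 F0 90 8C 83 E3 82 AC F3 AF BB 8C.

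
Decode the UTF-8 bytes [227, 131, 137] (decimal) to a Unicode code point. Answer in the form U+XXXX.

Leading byte 0xE3 = 11100011 matches 1110xxxx → 3-byte sequence.
Byte 1: 0xE3 = 11100011, payload 0011 (4 bits).
Byte 2: 0x83 = 10000011 (10xxxxxx ✓), payload 000011.
Byte 3: 0x89 = 10001001 (10xxxxxx ✓), payload 001001.
Concatenate: 0011000011001001 = 0x30C9 (16 bits → U+30C9).

U+30C9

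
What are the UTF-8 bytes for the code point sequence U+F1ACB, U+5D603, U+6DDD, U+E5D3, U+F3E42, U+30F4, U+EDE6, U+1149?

F3 B1 AB 8B F1 9D 98 83 E6 B7 9D EE 97 93 F3 B3 B9 82 E3 83 B4 EE B7 A6 E1 85 89

U+F1ACB: 4-byte form → F3 B1 AB 8B.
U+5D603: 4-byte form → F1 9D 98 83.
U+6DDD: 3-byte form → E6 B7 9D.
U+E5D3: 3-byte form → EE 97 93.
U+F3E42: 4-byte form → F3 B3 B9 82.
U+30F4: 3-byte form → E3 83 B4.
U+EDE6: 3-byte form → EE B7 A6.
U+1149: 3-byte form → E1 85 89.
Concatenated (27 bytes): F3 B1 AB 8B F1 9D 98 83 E6 B7 9D EE 97 93 F3 B3 B9 82 E3 83 B4 EE B7 A6 E1 85 89.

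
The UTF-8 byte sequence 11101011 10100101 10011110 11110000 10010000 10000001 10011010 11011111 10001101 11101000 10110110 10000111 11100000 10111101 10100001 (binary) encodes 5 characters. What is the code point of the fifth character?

Offset 0: leading byte 0xEB = 11101011 → 3-byte char #1 = EB A5 9E.
Offset 3: leading byte 0xF0 = 11110000 → 4-byte char #2 = F0 90 81 9A.
Offset 7: leading byte 0xDF = 11011111 → 2-byte char #3 = DF 8D.
Offset 9: leading byte 0xE8 = 11101000 → 3-byte char #4 = E8 B6 87.
Offset 12: leading byte 0xE0 = 11100000 → 3-byte char #5 = E0 BD A1.
Leading byte 0xE0 = 11100000 matches 1110xxxx → 3-byte sequence.
Byte 1: 0xE0 = 11100000, payload 0000 (4 bits).
Byte 2: 0xBD = 10111101 (10xxxxxx ✓), payload 111101.
Byte 3: 0xA1 = 10100001 (10xxxxxx ✓), payload 100001.
Concatenate: 0000111101100001 = 0xF61 (16 bits → U+0F61).

U+0F61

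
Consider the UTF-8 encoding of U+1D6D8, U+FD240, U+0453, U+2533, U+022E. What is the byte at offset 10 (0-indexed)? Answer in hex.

0xE2

U+1D6D8 → 4-byte form F0 9D 9B 98 at offsets 0–3.
U+FD240 → 4-byte form F3 BD 89 80 at offsets 4–7.
U+0453 → 2-byte form D1 93 at offsets 8–9.
U+2533 → 3-byte form E2 94 B3 at offsets 10–12.
Offset 10 falls in char 4's range; it's byte 1 of E2 94 B3 = 0xE2.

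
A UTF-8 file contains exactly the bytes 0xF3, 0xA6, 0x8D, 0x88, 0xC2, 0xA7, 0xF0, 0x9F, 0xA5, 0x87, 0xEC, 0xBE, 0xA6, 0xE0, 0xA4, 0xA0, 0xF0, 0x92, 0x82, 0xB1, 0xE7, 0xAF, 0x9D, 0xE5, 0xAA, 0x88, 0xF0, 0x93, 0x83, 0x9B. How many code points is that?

9

Byte at offset 0: 0xF3 = 11110011 → 4-byte char (#1). Advance 4.
Byte at offset 4: 0xC2 = 11000010 → 2-byte char (#2). Advance 2.
Byte at offset 6: 0xF0 = 11110000 → 4-byte char (#3). Advance 4.
Byte at offset 10: 0xEC = 11101100 → 3-byte char (#4). Advance 3.
Byte at offset 13: 0xE0 = 11100000 → 3-byte char (#5). Advance 3.
Byte at offset 16: 0xF0 = 11110000 → 4-byte char (#6). Advance 4.
Byte at offset 20: 0xE7 = 11100111 → 3-byte char (#7). Advance 3.
Byte at offset 23: 0xE5 = 11100101 → 3-byte char (#8). Advance 3.
Byte at offset 26: 0xF0 = 11110000 → 4-byte char (#9). Advance 4.
Reached end at offset 30 after 9 code points.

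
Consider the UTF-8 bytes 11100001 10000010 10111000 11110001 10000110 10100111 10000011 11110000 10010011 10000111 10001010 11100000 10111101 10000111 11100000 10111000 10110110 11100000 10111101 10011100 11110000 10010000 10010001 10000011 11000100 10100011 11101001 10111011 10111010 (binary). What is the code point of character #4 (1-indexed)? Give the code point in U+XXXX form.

Offset 0: leading byte 0xE1 = 11100001 → 3-byte char #1 = E1 82 B8.
Offset 3: leading byte 0xF1 = 11110001 → 4-byte char #2 = F1 86 A7 83.
Offset 7: leading byte 0xF0 = 11110000 → 4-byte char #3 = F0 93 87 8A.
Offset 11: leading byte 0xE0 = 11100000 → 3-byte char #4 = E0 BD 87.
Leading byte 0xE0 = 11100000 matches 1110xxxx → 3-byte sequence.
Byte 1: 0xE0 = 11100000, payload 0000 (4 bits).
Byte 2: 0xBD = 10111101 (10xxxxxx ✓), payload 111101.
Byte 3: 0x87 = 10000111 (10xxxxxx ✓), payload 000111.
Concatenate: 0000111101000111 = 0xF47 (16 bits → U+0F47).

U+0F47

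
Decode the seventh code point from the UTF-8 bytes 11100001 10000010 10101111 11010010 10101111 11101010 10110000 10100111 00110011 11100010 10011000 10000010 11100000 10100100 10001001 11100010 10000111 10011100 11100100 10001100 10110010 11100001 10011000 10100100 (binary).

U+21DC

Offset 0: leading byte 0xE1 = 11100001 → 3-byte char #1 = E1 82 AF.
Offset 3: leading byte 0xD2 = 11010010 → 2-byte char #2 = D2 AF.
Offset 5: leading byte 0xEA = 11101010 → 3-byte char #3 = EA B0 A7.
Offset 8: leading byte 0x33 = 00110011 → 1-byte char #4 = 33.
Offset 9: leading byte 0xE2 = 11100010 → 3-byte char #5 = E2 98 82.
Offset 12: leading byte 0xE0 = 11100000 → 3-byte char #6 = E0 A4 89.
Offset 15: leading byte 0xE2 = 11100010 → 3-byte char #7 = E2 87 9C.
Leading byte 0xE2 = 11100010 matches 1110xxxx → 3-byte sequence.
Byte 1: 0xE2 = 11100010, payload 0010 (4 bits).
Byte 2: 0x87 = 10000111 (10xxxxxx ✓), payload 000111.
Byte 3: 0x9C = 10011100 (10xxxxxx ✓), payload 011100.
Concatenate: 0010000111011100 = 0x21DC (16 bits → U+21DC).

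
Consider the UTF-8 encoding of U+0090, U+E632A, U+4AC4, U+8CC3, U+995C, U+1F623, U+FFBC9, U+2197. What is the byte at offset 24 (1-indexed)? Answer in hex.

1-indexed offset 24 is 0-indexed offset 23.
U+0090 → 2-byte form C2 90 at offsets 0–1.
U+E632A → 4-byte form F3 A6 8C AA at offsets 2–5.
U+4AC4 → 3-byte form E4 AB 84 at offsets 6–8.
U+8CC3 → 3-byte form E8 B3 83 at offsets 9–11.
U+995C → 3-byte form E9 A5 9C at offsets 12–14.
U+1F623 → 4-byte form F0 9F 98 A3 at offsets 15–18.
U+FFBC9 → 4-byte form F3 BF AF 89 at offsets 19–22.
U+2197 → 3-byte form E2 86 97 at offsets 23–25.
Offset 23 falls in char 8's range; it's byte 1 of E2 86 97 = 0xE2.

0xE2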